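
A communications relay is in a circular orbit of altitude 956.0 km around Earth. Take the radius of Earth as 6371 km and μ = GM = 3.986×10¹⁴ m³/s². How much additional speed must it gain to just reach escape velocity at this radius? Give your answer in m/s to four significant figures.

Δv ≈ 3055 m/s

r = 6371 + 956.0 = 7327.0 km = 7.3270×10⁶ m.
Circular speed v_c = √(μ/r) = 7376 m/s.
Escape speed v_esc = √(2μ/r) = √2 × v_c = 10430 m/s.
Δv = v_esc − v_c = 3055 m/s.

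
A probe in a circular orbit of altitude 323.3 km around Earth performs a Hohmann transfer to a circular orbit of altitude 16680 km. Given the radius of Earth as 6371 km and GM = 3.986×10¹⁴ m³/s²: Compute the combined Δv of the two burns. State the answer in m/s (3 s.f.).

Δv_total ≈ 3260 m/s

r₁ = 6371 + 323.3 = 6694.3 km = 6.6943×10⁶ m.
r₂ = 6371 + 16680 = 23051 km = 2.3051×10⁷ m.
Transfer ellipse a_t = (r₁ + r₂)/2 = 1.487×10⁷ m.
At r₁: circular v_c1 = √(μ/r₁) = 7716 m/s; transfer-perigee v_p = √[μ(2/r₁ − 1/a_t)] = 9607 m/s.
Δv₁ = v_p − v_c1 = 1890 m/s.
At r₂: circular v_c2 = √(μ/r₂) = 4158 m/s; transfer-apogee v_a = √[μ(2/r₂ − 1/a_t)] = 2790 m/s.
Δv₂ = v_c2 − v_a = 1369 m/s.
Total Δv = Δv₁ + Δv₂ = 3259 m/s.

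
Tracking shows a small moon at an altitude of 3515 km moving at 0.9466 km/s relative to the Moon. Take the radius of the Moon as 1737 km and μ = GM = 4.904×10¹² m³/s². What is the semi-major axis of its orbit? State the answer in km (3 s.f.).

a ≈ 5050 km

r = 1737 + 3515 = 5252.0 km = 5.252×10⁶ m.
Vis-viva rearranged: 1/a = 2/r − v²/μ = 3.808×10⁻⁷ − 1.827×10⁻⁷ = 1.981×10⁻⁷ m⁻¹.
a = 5.048×10⁶ m = 5048.2 km.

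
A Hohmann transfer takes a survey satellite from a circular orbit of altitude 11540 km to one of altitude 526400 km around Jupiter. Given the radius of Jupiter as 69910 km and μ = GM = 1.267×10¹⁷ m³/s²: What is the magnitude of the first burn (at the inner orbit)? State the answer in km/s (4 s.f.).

Δv ≈ 12.88 km/s

r₁ = 69910 + 11540 = 81450 km = 8.1450×10⁷ m.
r₂ = 69910 + 526400 = 596310 km = 5.9631×10⁸ m.
Transfer ellipse a_t = (r₁ + r₂)/2 = 3.389×10⁸ m.
At r₁: circular v_c1 = √(μ/r₁) = 39440 m/s; transfer-perijove v_p = √[μ(2/r₁ − 1/a_t)] = 52320 m/s.
Δv₁ = v_p − v_c1 = 12880 m/s.
= 12.88 km/s.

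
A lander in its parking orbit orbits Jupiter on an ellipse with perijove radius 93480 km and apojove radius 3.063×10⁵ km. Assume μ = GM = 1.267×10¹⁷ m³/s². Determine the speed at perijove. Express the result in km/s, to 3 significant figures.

v ≈ 45.6 km/s

Semi-major axis a = (r_p + r_a)/2 = 1.9989×10⁵ km = 1.999×10⁸ m.
Vis-viva: v² = μ(2/r − 1/a) = 1.267×10¹⁷ × (2.139×10⁻⁸ − 5.003×10⁻⁹) = 2.077×10⁹ m²/s².
v = 45570 m/s = 45.57 km/s.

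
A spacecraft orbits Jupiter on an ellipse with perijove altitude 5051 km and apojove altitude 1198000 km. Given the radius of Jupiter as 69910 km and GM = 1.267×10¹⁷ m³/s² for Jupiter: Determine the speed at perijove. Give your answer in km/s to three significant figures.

v ≈ 56.5 km/s

r_p = 69910 + 5051 = 74961 km = 7.4961×10⁷ m.
r_a = 69910 + 1198000 = 1267900 km = 1.2679×10⁹ m.
Semi-major axis a = (r_p + r_a)/2 = 6.7144×10⁵ km = 6.714×10⁸ m.
Vis-viva: v² = μ(2/r − 1/a) = 1.267×10¹⁷ × (2.668×10⁻⁸ − 1.489×10⁻⁹) = 3.192×10⁹ m²/s².
v = 56500 m/s = 56.50 km/s.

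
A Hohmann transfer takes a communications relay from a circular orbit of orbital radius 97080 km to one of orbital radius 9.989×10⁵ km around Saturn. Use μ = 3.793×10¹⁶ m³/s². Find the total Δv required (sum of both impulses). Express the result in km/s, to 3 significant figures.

Δv_total ≈ 10.5 km/s

r₁ = 97080 km = 9.708×10⁷ m.
r₂ = 9.989×10⁵ km = 9.989×10⁸ m.
Transfer ellipse a_t = (r₁ + r₂)/2 = 5.480×10⁸ m.
At r₁: circular v_c1 = √(μ/r₁) = 19770 m/s; transfer-perikrone v_p = √[μ(2/r₁ − 1/a_t)] = 26690 m/s.
Δv₁ = v_p − v_c1 = 6921 m/s.
At r₂: circular v_c2 = √(μ/r₂) = 6162 m/s; transfer-apokrone v_a = √[μ(2/r₂ − 1/a_t)] = 2594 m/s.
Δv₂ = v_c2 − v_a = 3568 m/s.
Total Δv = Δv₁ + Δv₂ = 10490 m/s = 10.49 km/s.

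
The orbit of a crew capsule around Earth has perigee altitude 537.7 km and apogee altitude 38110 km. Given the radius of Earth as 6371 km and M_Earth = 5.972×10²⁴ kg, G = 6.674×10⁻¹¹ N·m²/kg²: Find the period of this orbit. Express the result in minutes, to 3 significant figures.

μ = GM = 6.674×10⁻¹¹ × 5.972×10²⁴ = 3.986×10¹⁴ m³/s².
r_p = 6371 + 537.7 = 6908.7 km = 6.9087×10⁶ m.
r_a = 6371 + 38110 = 44481 km = 4.4481×10⁷ m.
Semi-major axis a = (r_p + r_a)/2 = (6908.7 + 44481)/2 = 25695 km = 2.569×10⁷ m.
By Kepler's third law T = 2π√(a³/μ) = 2π × 6.524×10³ = 4.099×10⁴ s.
= 683.2 minutes.

T ≈ 683 minutes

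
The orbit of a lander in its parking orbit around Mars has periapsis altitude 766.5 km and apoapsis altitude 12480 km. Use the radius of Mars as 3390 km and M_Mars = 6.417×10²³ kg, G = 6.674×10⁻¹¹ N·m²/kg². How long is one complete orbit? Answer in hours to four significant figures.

T ≈ 8.450 hours

μ = GM = 6.674×10⁻¹¹ × 6.417×10²³ = 4.283×10¹³ m³/s².
r_p = 3390 + 766.5 = 4156.5 km = 4.1565×10⁶ m.
r_a = 3390 + 12480 = 15870 km = 1.5870×10⁷ m.
Semi-major axis a = (r_p + r_a)/2 = (4156.5 + 15870)/2 = 10013 km = 1.001×10⁷ m.
By Kepler's third law T = 2π√(a³/μ) = 2π × 4.842×10³ = 3.042×10⁴ s.
= 8.450 hours.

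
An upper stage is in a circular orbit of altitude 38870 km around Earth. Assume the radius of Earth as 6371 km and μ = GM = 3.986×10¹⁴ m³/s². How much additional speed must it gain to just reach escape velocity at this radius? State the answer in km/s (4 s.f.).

r = 6371 + 38870 = 45241 km = 4.5241×10⁷ m.
Circular speed v_c = √(μ/r) = 2968 m/s.
Escape speed v_esc = √(2μ/r) = √2 × v_c = 4198 m/s.
Δv = v_esc − v_c = 1229 m/s = 1.229 km/s.

Δv ≈ 1.229 km/s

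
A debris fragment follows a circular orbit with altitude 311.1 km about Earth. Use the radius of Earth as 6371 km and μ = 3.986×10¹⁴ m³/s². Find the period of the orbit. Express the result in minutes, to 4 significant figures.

T ≈ 90.60 minutes

r = 6371 + 311.1 = 6682.1 km = 6.6821×10⁶ m.
Kepler's third law: T = 2π√(r³/μ) = 2π√((6.682×10⁶)³ / 3.986×10¹⁴).
r³/μ = 7.485×10⁵ s², so T = 2π × 8.652×10² = 5.436×10³ s.
Converting: 5.436×10³ s ÷ 60.00 = 90.60 minutes.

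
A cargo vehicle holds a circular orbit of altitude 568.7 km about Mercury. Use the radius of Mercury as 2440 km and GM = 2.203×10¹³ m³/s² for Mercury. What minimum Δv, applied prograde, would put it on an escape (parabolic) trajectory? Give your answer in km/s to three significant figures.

Δv ≈ 1.12 km/s

r = 2440 + 568.7 = 3008.7 km = 3.0087×10⁶ m.
Circular speed v_c = √(μ/r) = 2706 m/s.
Escape speed v_esc = √(2μ/r) = √2 × v_c = 3827 m/s.
Δv = v_esc − v_c = 1121 m/s = 1.121 km/s.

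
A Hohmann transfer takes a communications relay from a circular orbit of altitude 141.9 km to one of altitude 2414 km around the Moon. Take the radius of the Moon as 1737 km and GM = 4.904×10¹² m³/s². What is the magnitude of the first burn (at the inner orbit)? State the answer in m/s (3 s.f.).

r₁ = 1737 + 141.9 = 1878.9 km = 1.8789×10⁶ m.
r₂ = 1737 + 2414 = 4151.0 km = 4.1510×10⁶ m.
Transfer ellipse a_t = (r₁ + r₂)/2 = 3.015×10⁶ m.
At r₁: circular v_c1 = √(μ/r₁) = 1616 m/s; transfer-perilune v_p = √[μ(2/r₁ − 1/a_t)] = 1896 m/s.
Δv₁ = v_p − v_c1 = 280.1 m/s.

Δv ≈ 280 m/s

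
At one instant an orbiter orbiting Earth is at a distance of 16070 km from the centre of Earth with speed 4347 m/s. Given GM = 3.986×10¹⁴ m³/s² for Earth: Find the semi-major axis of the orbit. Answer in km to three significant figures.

r = 1.607×10⁷ m.
Specific orbital energy ε = v²/2 − μ/r = (4347)²/2 − 3.986×10¹⁴/1.607×10⁷ = -1.536×10⁷ J/kg.
Since ε = −μ/(2a), a = −μ/(2ε) = 1.298×10⁷ m = 12979 km.

a ≈ 13000 km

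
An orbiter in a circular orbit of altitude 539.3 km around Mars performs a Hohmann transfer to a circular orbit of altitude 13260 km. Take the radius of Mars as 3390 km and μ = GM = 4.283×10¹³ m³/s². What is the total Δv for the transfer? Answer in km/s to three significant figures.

Δv_total ≈ 1.51 km/s

r₁ = 3390 + 539.3 = 3929.3 km = 3.9293×10⁶ m.
r₂ = 3390 + 13260 = 16650 km = 1.6650×10⁷ m.
Transfer ellipse a_t = (r₁ + r₂)/2 = 1.029×10⁷ m.
At r₁: circular v_c1 = √(μ/r₁) = 3302 m/s; transfer-periapsis v_p = √[μ(2/r₁ − 1/a_t)] = 4200 m/s.
Δv₁ = v_p − v_c1 = 898.2 m/s.
At r₂: circular v_c2 = √(μ/r₂) = 1604 m/s; transfer-apoapsis v_a = √[μ(2/r₂ − 1/a_t)] = 991.1 m/s.
Δv₂ = v_c2 − v_a = 612.7 m/s.
Total Δv = Δv₁ + Δv₂ = 1511 m/s = 1.511 km/s.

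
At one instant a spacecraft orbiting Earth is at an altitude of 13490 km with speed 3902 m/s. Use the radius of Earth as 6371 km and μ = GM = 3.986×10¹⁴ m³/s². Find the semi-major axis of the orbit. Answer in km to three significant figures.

r = 6371 + 13490 = 19861 km = 1.986×10⁷ m.
Vis-viva rearranged: 1/a = 2/r − v²/μ = 1.007×10⁻⁷ − 3.820×10⁻⁸ = 6.250×10⁻⁸ m⁻¹.
a = 1.600×10⁷ m = 15999 km.

a ≈ 16000 km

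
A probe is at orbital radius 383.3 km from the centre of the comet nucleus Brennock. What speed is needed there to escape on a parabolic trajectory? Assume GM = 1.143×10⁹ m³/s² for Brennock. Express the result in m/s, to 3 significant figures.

r = 383.3 km = 3.833×10⁵ m.
Escape speed v_esc = √(2μ/r) = √(2 × 1.143×10⁹ / 3.833×10⁵) = √(5.964×10³) = 77.23 m/s.

v_esc ≈ 77.2 m/s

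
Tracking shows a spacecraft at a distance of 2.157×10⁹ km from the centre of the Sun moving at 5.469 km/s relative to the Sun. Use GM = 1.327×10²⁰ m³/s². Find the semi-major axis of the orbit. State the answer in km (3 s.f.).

a ≈ 1.42×10⁹ km

r = 2.157×10¹² m.
Specific orbital energy ε = v²/2 − μ/r = (5469)²/2 − 1.327×10²⁰/2.157×10¹² = -4.657×10⁷ J/kg.
Since ε = −μ/(2a), a = −μ/(2ε) = 1.425×10¹² m = 1.4249×10⁹ km.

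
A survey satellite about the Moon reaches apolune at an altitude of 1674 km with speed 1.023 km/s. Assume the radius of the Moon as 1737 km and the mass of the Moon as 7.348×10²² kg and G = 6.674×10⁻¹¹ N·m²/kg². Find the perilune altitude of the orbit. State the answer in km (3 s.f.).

perilune altitude ≈ 215 km

μ = GM = 6.674×10⁻¹¹ × 7.348×10²² = 4.904×10¹² m³/s².
r_a = 1737 + 1674 = 3411.0 km = 3.411×10⁶ m.
Specific energy ε = v²/2 − μ/r = -9.145×10⁵ J/kg, so a = −μ/(2ε) = 2.681×10⁶ m.
The apsides satisfy r_p + r_a = 2a, so the perilune radius is 2a − r_a = 1.952×10⁶ m = 1951.8 km.
Perilune altitude = 1951.8 − 1737 = 214.83 km.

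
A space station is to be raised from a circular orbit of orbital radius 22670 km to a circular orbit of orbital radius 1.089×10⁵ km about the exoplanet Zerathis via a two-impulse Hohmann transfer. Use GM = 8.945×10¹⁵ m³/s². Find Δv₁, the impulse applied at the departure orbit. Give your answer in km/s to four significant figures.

r₁ = 22670 km = 2.267×10⁷ m.
r₂ = 1.089×10⁵ km = 1.089×10⁸ m.
Transfer ellipse a_t = (r₁ + r₂)/2 = 6.578×10⁷ m.
At r₁: circular v_c1 = √(μ/r₁) = 19860 m/s; transfer-periapsis v_p = √[μ(2/r₁ − 1/a_t)] = 25560 m/s.
Δv₁ = v_p − v_c1 = 5693 m/s.
= 5.693 km/s.

Δv ≈ 5.693 km/s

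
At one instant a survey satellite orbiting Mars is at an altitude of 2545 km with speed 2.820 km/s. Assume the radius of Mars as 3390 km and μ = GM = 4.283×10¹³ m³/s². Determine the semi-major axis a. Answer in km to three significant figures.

r = 3390 + 2545 = 5935.0 km = 5.935×10⁶ m.
Vis-viva rearranged: 1/a = 2/r − v²/μ = 3.370×10⁻⁷ − 1.857×10⁻⁷ = 1.513×10⁻⁷ m⁻¹.
a = 6.609×10⁶ m = 6608.9 km.

a ≈ 6610 km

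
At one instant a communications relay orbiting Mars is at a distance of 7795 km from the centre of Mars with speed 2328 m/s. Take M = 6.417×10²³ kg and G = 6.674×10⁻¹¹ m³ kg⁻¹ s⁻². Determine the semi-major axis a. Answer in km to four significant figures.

μ = GM = 6.674×10⁻¹¹ × 6.417×10²³ = 4.283×10¹³ m³/s².
r = 7.795×10⁶ m.
Specific orbital energy ε = v²/2 − μ/r = (2328)²/2 − 4.283×10¹³/7.795×10⁶ = -2.784×10⁶ J/kg.
Since ε = −μ/(2a), a = −μ/(2ε) = 7.691×10⁶ m = 7690.6 km.

a ≈ 7691 km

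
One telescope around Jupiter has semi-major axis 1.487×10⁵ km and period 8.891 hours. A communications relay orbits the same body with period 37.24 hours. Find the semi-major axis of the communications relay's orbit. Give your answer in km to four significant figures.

Kepler's third law: a³ ∝ T², so a₂ = a₁ (T₂/T₁)^(2/3).
T₂/T₁ = 4.189, (T₂/T₁)^(2/3) = 2.598.
a₂ = 1.487×10⁵ × 2.598 = 3.864×10⁵ km.

a₂ ≈ 3.864×10⁵ km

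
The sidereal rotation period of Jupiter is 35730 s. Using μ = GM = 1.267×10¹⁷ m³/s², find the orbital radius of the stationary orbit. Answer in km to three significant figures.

r_sync ≈ 1.60×10⁵ km

A synchronous orbit has period T, so by Kepler's third law a = (μT²/4π²)^(1/3).
μT²/4π² = 1.267×10¹⁷ × (3.573×10⁴)² / 39.48 = 4.097×10²⁴ m³.
a = 1.600×10⁸ m = 1.6002×10⁵ km.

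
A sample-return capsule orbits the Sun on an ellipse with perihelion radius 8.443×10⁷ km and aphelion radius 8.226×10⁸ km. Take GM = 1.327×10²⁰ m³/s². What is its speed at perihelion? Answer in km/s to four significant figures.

Semi-major axis a = (r_p + r_a)/2 = 4.5352×10⁸ km = 4.535×10¹¹ m.
Vis-viva: v² = μ(2/r − 1/a) = 1.327×10²⁰ × (2.369×10⁻¹¹ − 2.205×10⁻¹²) = 2.851×10⁹ m²/s².
v = 53390 m/s = 53.39 km/s.

v ≈ 53.39 km/s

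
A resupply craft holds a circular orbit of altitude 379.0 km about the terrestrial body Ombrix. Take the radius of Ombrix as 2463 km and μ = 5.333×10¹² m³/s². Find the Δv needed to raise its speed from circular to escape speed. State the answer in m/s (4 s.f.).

r = 2463 + 379.0 = 2842.0 km = 2.8420×10⁶ m.
Circular speed v_c = √(μ/r) = 1370 m/s.
Escape speed v_esc = √(2μ/r) = √2 × v_c = 1937 m/s.
Δv = v_esc − v_c = 567.4 m/s.

Δv ≈ 567.4 m/s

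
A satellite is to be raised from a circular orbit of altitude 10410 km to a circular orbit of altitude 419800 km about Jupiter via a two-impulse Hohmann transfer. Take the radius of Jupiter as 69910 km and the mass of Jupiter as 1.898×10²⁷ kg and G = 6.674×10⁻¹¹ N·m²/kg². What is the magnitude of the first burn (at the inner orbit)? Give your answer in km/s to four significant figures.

Δv ≈ 12.34 km/s

μ = GM = 6.674×10⁻¹¹ × 1.898×10²⁷ = 1.267×10¹⁷ m³/s².
r₁ = 69910 + 10410 = 80320 km = 8.0320×10⁷ m.
r₂ = 69910 + 419800 = 489710 km = 4.8971×10⁸ m.
Transfer ellipse a_t = (r₁ + r₂)/2 = 2.850×10⁸ m.
At r₁: circular v_c1 = √(μ/r₁) = 39710 m/s; transfer-perijove v_p = √[μ(2/r₁ − 1/a_t)] = 52060 m/s.
Δv₁ = v_p − v_c1 = 12340 m/s.
= 12.34 km/s.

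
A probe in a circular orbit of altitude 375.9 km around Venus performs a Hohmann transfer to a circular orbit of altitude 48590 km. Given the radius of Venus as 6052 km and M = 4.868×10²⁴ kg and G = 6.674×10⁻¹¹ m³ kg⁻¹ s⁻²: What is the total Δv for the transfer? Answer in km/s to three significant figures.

Δv_total ≈ 3.72 km/s

μ = GM = 6.674×10⁻¹¹ × 4.868×10²⁴ = 3.249×10¹⁴ m³/s².
r₁ = 6052 + 375.9 = 6427.9 km = 6.4279×10⁶ m.
r₂ = 6052 + 48590 = 54642 km = 5.4642×10⁷ m.
Transfer ellipse a_t = (r₁ + r₂)/2 = 3.053×10⁷ m.
At r₁: circular v_c1 = √(μ/r₁) = 7109 m/s; transfer-periapsis v_p = √[μ(2/r₁ − 1/a_t)] = 9510 m/s.
Δv₁ = v_p − v_c1 = 2401 m/s.
At r₂: circular v_c2 = √(μ/r₂) = 2438 m/s; transfer-apoapsis v_a = √[μ(2/r₂ − 1/a_t)] = 1119 m/s.
Δv₂ = v_c2 − v_a = 1320 m/s.
Total Δv = Δv₁ + Δv₂ = 3721 m/s = 3.721 km/s.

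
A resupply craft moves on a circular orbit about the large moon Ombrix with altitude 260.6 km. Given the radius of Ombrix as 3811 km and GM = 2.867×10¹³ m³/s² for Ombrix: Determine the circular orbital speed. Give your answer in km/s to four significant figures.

r = 3811 + 260.6 = 4071.6 km = 4.0716×10⁶ m.
For a circular orbit v = √(μ/r) = √(2.867×10¹³ / 4.072×10⁶) = √(7.041×10⁶) = 2654 m/s.
That is 2.654 km/s.

v ≈ 2.654 km/s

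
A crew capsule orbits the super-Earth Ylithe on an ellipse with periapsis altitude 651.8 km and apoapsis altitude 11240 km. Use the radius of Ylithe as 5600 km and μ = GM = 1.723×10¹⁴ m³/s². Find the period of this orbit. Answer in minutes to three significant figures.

r_p = 5600 + 651.8 = 6251.8 km = 6.2518×10⁶ m.
r_a = 5600 + 11240 = 16840 km = 1.6840×10⁷ m.
Semi-major axis a = (r_p + r_a)/2 = (6251.8 + 16840)/2 = 11546 km = 1.155×10⁷ m.
By Kepler's third law T = 2π√(a³/μ) = 2π × 2.989×10³ = 1.878×10⁴ s.
= 313.0 minutes.

T ≈ 313 minutes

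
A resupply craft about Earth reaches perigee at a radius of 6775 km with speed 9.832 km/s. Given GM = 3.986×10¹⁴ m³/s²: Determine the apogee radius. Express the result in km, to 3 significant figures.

r_p = 6.775×10⁶ m.
Specific energy ε = v²/2 − μ/r = -1.050×10⁷ J/kg, so a = −μ/(2ε) = 1.898×10⁷ m.
The apsides satisfy r_p + r_a = 2a, so the apogee radius is 2a − r_p = 3.119×10⁷ m = 31187 km.

apogee radius ≈ 31200 km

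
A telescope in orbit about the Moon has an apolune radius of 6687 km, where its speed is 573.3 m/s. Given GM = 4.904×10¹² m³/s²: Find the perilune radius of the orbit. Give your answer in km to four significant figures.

perilune radius ≈ 1931 km

r_a = 6.687×10⁶ m.
Specific energy ε = v²/2 − μ/r = -5.690×10⁵ J/kg, so a = −μ/(2ε) = 4.309×10⁶ m.
The apsides satisfy r_p + r_a = 2a, so the perilune radius is 2a − r_a = 1.931×10⁶ m = 1931.2 km.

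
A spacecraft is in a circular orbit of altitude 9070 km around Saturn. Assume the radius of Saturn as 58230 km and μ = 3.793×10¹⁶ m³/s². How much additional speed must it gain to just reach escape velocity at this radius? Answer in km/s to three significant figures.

Δv ≈ 9.83 km/s

r = 58230 + 9070 = 67300 km = 6.7300×10⁷ m.
Circular speed v_c = √(μ/r) = 23740 m/s.
Escape speed v_esc = √(2μ/r) = √2 × v_c = 33570 m/s.
Δv = v_esc − v_c = 9834 m/s = 9.834 km/s.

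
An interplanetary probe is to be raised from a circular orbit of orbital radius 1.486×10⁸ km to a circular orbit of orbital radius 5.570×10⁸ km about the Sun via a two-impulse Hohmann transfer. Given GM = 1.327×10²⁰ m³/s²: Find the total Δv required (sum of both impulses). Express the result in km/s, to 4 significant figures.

Δv_total ≈ 13.08 km/s

r₁ = 1.486×10⁸ km = 1.486×10¹¹ m.
r₂ = 5.570×10⁸ km = 5.570×10¹¹ m.
Transfer ellipse a_t = (r₁ + r₂)/2 = 3.528×10¹¹ m.
At r₁: circular v_c1 = √(μ/r₁) = 29880 m/s; transfer-perihelion v_p = √[μ(2/r₁ − 1/a_t)] = 37550 m/s.
Δv₁ = v_p − v_c1 = 7665 m/s.
At r₂: circular v_c2 = √(μ/r₂) = 15440 m/s; transfer-aphelion v_a = √[μ(2/r₂ − 1/a_t)] = 10020 m/s.
Δv₂ = v_c2 − v_a = 5418 m/s.
Total Δv = Δv₁ + Δv₂ = 13080 m/s = 13.08 km/s.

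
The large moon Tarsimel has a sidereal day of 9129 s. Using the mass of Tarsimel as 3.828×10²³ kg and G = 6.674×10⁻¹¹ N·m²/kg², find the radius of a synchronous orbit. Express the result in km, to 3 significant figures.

r_sync ≈ 3780 km

μ = GM = 6.674×10⁻¹¹ × 3.828×10²³ = 2.555×10¹³ m³/s².
A synchronous orbit has period T, so by Kepler's third law a = (μT²/4π²)^(1/3).
μT²/4π² = 2.555×10¹³ × (9.129×10³)² / 39.48 = 5.393×10¹⁹ m³.
a = 3.778×10⁶ m = 3778.2 km.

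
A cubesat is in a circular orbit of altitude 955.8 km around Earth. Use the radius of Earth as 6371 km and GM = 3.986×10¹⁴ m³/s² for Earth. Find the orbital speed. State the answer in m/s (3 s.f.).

v ≈ 7380 m/s

r = 6371 + 955.8 = 7326.8 km = 7.3268×10⁶ m.
For a circular orbit v = √(μ/r) = √(3.986×10¹⁴ / 7.327×10⁶) = √(5.440×10⁷) = 7376 m/s.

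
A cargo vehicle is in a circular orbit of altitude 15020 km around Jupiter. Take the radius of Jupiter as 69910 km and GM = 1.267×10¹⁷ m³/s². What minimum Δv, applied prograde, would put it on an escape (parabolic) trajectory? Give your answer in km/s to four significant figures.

Δv ≈ 16.00 km/s

r = 69910 + 15020 = 84930 km = 8.4930×10⁷ m.
Circular speed v_c = √(μ/r) = 38620 m/s.
Escape speed v_esc = √(2μ/r) = √2 × v_c = 54620 m/s.
Δv = v_esc − v_c = 16000 m/s = 16.00 km/s.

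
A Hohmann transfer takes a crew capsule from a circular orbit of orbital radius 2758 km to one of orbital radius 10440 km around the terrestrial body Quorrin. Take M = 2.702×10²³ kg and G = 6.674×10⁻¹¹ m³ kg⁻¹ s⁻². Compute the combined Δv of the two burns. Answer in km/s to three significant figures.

μ = GM = 6.674×10⁻¹¹ × 2.702×10²³ = 1.803×10¹³ m³/s².
r₁ = 2758 km = 2.758×10⁶ m.
r₂ = 10440 km = 1.044×10⁷ m.
Transfer ellipse a_t = (r₁ + r₂)/2 = 6.599×10⁶ m.
At r₁: circular v_c1 = √(μ/r₁) = 2557 m/s; transfer-periapsis v_p = √[μ(2/r₁ − 1/a_t)] = 3216 m/s.
Δv₁ = v_p − v_c1 = 659.2 m/s.
At r₂: circular v_c2 = √(μ/r₂) = 1314 m/s; transfer-apoapsis v_a = √[μ(2/r₂ − 1/a_t)] = 849.7 m/s.
Δv₂ = v_c2 − v_a = 464.6 m/s.
Total Δv = Δv₁ + Δv₂ = 1124 m/s = 1.124 km/s.

Δv_total ≈ 1.12 km/s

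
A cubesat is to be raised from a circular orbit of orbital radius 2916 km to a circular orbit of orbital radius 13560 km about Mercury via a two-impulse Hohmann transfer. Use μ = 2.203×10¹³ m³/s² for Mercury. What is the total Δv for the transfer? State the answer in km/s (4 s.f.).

r₁ = 2916 km = 2.916×10⁶ m.
r₂ = 13560 km = 1.356×10⁷ m.
Transfer ellipse a_t = (r₁ + r₂)/2 = 8.238×10⁶ m.
At r₁: circular v_c1 = √(μ/r₁) = 2749 m/s; transfer-periherm v_p = √[μ(2/r₁ − 1/a_t)] = 3526 m/s.
Δv₁ = v_p − v_c1 = 777.8 m/s.
At r₂: circular v_c2 = √(μ/r₂) = 1275 m/s; transfer-apoherm v_a = √[μ(2/r₂ − 1/a_t)] = 758.3 m/s.
Δv₂ = v_c2 − v_a = 516.3 m/s.
Total Δv = Δv₁ + Δv₂ = 1294 m/s = 1.294 km/s.

Δv_total ≈ 1.294 km/s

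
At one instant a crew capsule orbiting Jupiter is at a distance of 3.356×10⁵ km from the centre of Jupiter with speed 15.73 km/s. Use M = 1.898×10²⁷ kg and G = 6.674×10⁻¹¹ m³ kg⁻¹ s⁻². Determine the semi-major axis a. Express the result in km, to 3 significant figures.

a ≈ 2.50×10⁵ km

μ = GM = 6.674×10⁻¹¹ × 1.898×10²⁷ = 1.267×10¹⁷ m³/s².
r = 3.356×10⁸ m.
Vis-viva rearranged: 1/a = 2/r − v²/μ = 5.959×10⁻⁹ − 1.953×10⁻⁹ = 4.006×10⁻⁹ m⁻¹.
a = 2.496×10⁸ m = 2.4962×10⁵ km.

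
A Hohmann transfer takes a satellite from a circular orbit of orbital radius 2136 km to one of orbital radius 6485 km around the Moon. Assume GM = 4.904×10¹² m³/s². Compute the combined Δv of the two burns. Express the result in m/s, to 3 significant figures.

Δv_total ≈ 601 m/s

r₁ = 2136 km = 2.136×10⁶ m.
r₂ = 6485 km = 6.485×10⁶ m.
Transfer ellipse a_t = (r₁ + r₂)/2 = 4.310×10⁶ m.
At r₁: circular v_c1 = √(μ/r₁) = 1515 m/s; transfer-perilune v_p = √[μ(2/r₁ − 1/a_t)] = 1859 m/s.
Δv₁ = v_p − v_c1 = 343.3 m/s.
At r₂: circular v_c2 = √(μ/r₂) = 869.6 m/s; transfer-apolune v_a = √[μ(2/r₂ − 1/a_t)] = 612.1 m/s.
Δv₂ = v_c2 − v_a = 257.5 m/s.
Total Δv = Δv₁ + Δv₂ = 600.8 m/s.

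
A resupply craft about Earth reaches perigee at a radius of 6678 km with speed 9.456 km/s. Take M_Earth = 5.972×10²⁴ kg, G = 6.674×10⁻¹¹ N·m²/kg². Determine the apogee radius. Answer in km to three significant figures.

μ = GM = 6.674×10⁻¹¹ × 5.972×10²⁴ = 3.986×10¹⁴ m³/s².
r_p = 6.678×10⁶ m.
Specific energy ε = v²/2 − μ/r = -1.498×10⁷ J/kg, so a = −μ/(2ε) = 1.331×10⁷ m.
The apsides satisfy r_p + r_a = 2a, so the apogee radius is 2a − r_p = 1.994×10⁷ m = 19936 km.

apogee radius ≈ 19900 km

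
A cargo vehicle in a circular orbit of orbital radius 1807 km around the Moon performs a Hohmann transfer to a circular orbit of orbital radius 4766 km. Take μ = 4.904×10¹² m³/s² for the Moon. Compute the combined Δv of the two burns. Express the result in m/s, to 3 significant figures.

r₁ = 1807 km = 1.807×10⁶ m.
r₂ = 4766 km = 4.766×10⁶ m.
Transfer ellipse a_t = (r₁ + r₂)/2 = 3.286×10⁶ m.
At r₁: circular v_c1 = √(μ/r₁) = 1647 m/s; transfer-perilune v_p = √[μ(2/r₁ − 1/a_t)] = 1984 m/s.
Δv₁ = v_p − v_c1 = 336.4 m/s.
At r₂: circular v_c2 = √(μ/r₂) = 1014 m/s; transfer-apolune v_a = √[μ(2/r₂ − 1/a_t)] = 752.2 m/s.
Δv₂ = v_c2 − v_a = 262.2 m/s.
Total Δv = Δv₁ + Δv₂ = 598.7 m/s.

Δv_total ≈ 599 m/s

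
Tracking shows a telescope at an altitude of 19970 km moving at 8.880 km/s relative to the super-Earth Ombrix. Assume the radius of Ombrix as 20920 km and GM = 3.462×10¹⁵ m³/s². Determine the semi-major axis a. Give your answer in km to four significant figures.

a ≈ 38260 km

r = 20920 + 19970 = 40890 km = 4.089×10⁷ m.
Vis-viva rearranged: 1/a = 2/r − v²/μ = 4.891×10⁻⁸ − 2.278×10⁻⁸ = 2.613×10⁻⁸ m⁻¹.
a = 3.826×10⁷ m = 38263 km.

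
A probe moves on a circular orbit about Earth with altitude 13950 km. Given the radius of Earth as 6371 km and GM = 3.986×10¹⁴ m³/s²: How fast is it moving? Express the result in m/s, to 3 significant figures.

r = 6371 + 13950 = 20321 km = 2.0321×10⁷ m.
For a circular orbit v = √(μ/r) = √(3.986×10¹⁴ / 2.032×10⁷) = √(1.962×10⁷) = 4429 m/s.

v ≈ 4430 m/s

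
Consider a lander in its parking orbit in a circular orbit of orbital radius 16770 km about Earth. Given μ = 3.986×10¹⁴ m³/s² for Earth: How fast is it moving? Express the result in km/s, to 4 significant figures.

r = 16770 km = 1.677×10⁷ m.
For a circular orbit v = √(μ/r) = √(3.986×10¹⁴ / 1.677×10⁷) = √(2.377×10⁷) = 4875 m/s.
That is 4.875 km/s.

v ≈ 4.875 km/s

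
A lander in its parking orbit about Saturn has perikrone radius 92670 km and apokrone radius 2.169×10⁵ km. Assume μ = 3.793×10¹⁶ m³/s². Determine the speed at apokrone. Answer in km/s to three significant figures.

v ≈ 10.2 km/s

Semi-major axis a = (r_p + r_a)/2 = 1.5478×10⁵ km = 1.548×10⁸ m.
Vis-viva: v² = μ(2/r − 1/a) = 3.793×10¹⁶ × (9.221×10⁻⁹ − 6.461×10⁻⁹) = 1.047×10⁸ m²/s².
v = 10230 m/s = 10.23 km/s.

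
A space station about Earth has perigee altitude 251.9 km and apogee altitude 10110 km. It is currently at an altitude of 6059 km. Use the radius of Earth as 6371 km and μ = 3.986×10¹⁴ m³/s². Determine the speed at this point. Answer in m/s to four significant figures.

v ≈ 5443 m/s

r_p = 6371 + 251.9 = 6622.9 km = 6.6229×10⁶ m.
r_a = 6371 + 10110 = 16481 km = 1.6481×10⁷ m.
r = 6371 + 6059 = 12430 km = 1.243×10⁷ m.
Semi-major axis a = (r_p + r_a)/2 = 11552 km = 1.155×10⁷ m.
Vis-viva: v² = μ(2/r − 1/a) = 3.986×10¹⁴ × (1.609×10⁻⁷ − 8.657×10⁻⁸) = 2.963×10⁷ m²/s².
v = 5443 m/s.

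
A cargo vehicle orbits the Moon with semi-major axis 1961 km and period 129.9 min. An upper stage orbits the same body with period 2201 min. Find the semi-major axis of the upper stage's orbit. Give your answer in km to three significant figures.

a₂ ≈ 12900 km

Kepler's third law: a³ ∝ T², so a₂ = a₁ (T₂/T₁)^(2/3).
T₂/T₁ = 16.94, (T₂/T₁)^(2/3) = 6.597.
a₂ = 1961 × 6.597 = 12940 km.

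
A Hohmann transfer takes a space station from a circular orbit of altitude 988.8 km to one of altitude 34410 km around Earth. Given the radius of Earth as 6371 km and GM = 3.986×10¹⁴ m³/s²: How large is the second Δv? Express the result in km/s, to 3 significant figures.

r₁ = 6371 + 988.8 = 7359.8 km = 7.3598×10⁶ m.
r₂ = 6371 + 34410 = 40781 km = 4.0781×10⁷ m.
Transfer ellipse a_t = (r₁ + r₂)/2 = 2.407×10⁷ m.
At r₁: circular v_c1 = √(μ/r₁) = 7359 m/s; transfer-perigee v_p = √[μ(2/r₁ − 1/a_t)] = 9579 m/s.
At r₂: circular v_c2 = √(μ/r₂) = 3126 m/s; transfer-apogee v_a = √[μ(2/r₂ − 1/a_t)] = 1729 m/s.
Δv₂ = v_c2 − v_a = 1398 m/s.
= 1.398 km/s.

Δv ≈ 1.40 km/s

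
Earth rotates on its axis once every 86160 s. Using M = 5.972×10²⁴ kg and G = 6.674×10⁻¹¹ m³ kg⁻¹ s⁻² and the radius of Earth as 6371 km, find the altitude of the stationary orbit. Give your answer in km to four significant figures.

μ = GM = 6.674×10⁻¹¹ × 5.972×10²⁴ = 3.986×10¹⁴ m³/s².
A synchronous orbit has period T, so by Kepler's third law a = (μT²/4π²)^(1/3).
μT²/4π² = 3.986×10¹⁴ × (8.616×10⁴)² / 39.48 = 7.495×10²² m³.
a = 4.216×10⁷ m = 42162 km.
Altitude h = a − R = 42162 − 6371 = 35791 km.

h_sync ≈ 35790 km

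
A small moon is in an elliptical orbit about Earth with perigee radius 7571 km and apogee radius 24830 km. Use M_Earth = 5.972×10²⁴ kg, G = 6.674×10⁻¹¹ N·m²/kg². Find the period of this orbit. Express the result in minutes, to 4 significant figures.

μ = GM = 6.674×10⁻¹¹ × 5.972×10²⁴ = 3.986×10¹⁴ m³/s².
Semi-major axis a = (r_p + r_a)/2 = (7571.0 + 24830)/2 = 16200 km = 1.620×10⁷ m.
By Kepler's third law T = 2π√(a³/μ) = 2π × 3.266×10³ = 2.052×10⁴ s.
= 342.0 minutes.

T ≈ 342.0 minutes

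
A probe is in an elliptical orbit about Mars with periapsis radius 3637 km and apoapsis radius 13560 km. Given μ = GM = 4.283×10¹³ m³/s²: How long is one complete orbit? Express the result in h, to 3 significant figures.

T ≈ 6.72 h

Semi-major axis a = (r_p + r_a)/2 = (3637.0 + 13560)/2 = 8598.5 km = 8.598×10⁶ m.
By Kepler's third law T = 2π√(a³/μ) = 2π × 3.853×10³ = 2.421×10⁴ s.
= 6.724 h.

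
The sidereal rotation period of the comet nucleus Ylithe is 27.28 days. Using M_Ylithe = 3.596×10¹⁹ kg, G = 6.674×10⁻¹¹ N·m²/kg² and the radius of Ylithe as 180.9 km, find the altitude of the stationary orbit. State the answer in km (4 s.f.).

h_sync ≈ 6783 km

μ = GM = 6.674×10⁻¹¹ × 3.596×10¹⁹ = 2.400×10⁹ m³/s².
T = 27.28 days = 2.357×10⁶ s.
A synchronous orbit has period T, so by Kepler's third law a = (μT²/4π²)^(1/3).
μT²/4π² = 2.400×10⁹ × (2.357×10⁶)² / 39.48 = 3.377×10²⁰ m³.
a = 6.964×10⁶ m = 6963.9 km.
Altitude h = a − R = 6963.9 − 180.9 = 6783.0 km.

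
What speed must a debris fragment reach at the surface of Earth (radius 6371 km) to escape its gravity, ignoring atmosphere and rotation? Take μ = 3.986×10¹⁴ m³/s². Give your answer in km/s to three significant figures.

v_esc ≈ 11.2 km/s

r = R = 6.371×10⁶ m.
Escape speed v_esc = √(2μ/r) = √(2 × 3.986×10¹⁴ / 6.371×10⁶) = √(1.251×10⁸) = 11190 m/s.
= 11.19 km/s.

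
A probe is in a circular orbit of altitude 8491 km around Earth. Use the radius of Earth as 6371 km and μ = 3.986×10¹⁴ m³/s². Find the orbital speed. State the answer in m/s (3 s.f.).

v ≈ 5180 m/s

r = 6371 + 8491 = 14862 km = 1.4862×10⁷ m.
For a circular orbit v = √(μ/r) = √(3.986×10¹⁴ / 1.486×10⁷) = √(2.682×10⁷) = 5179 m/s.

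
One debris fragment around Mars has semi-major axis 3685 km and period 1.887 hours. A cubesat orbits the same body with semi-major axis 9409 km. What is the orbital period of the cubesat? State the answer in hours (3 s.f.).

Kepler's third law: T² ∝ a³, so T₂ = T₁ (a₂/a₁)^(3/2).
a₂/a₁ = 2.553, (a₂/a₁)^(3/2) = 4.080.
T₂ = 1.887 × 4.080 = 7.699 hours.

T₂ ≈ 7.70 hours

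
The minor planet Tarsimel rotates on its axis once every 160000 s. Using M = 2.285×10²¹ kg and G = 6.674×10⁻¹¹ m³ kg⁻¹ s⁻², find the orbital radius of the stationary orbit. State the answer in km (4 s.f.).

r_sync ≈ 4624 km

μ = GM = 6.674×10⁻¹¹ × 2.285×10²¹ = 1.525×10¹¹ m³/s².
A synchronous orbit has period T, so by Kepler's third law a = (μT²/4π²)^(1/3).
μT²/4π² = 1.525×10¹¹ × (1.600×10⁵)² / 39.48 = 9.889×10¹⁹ m³.
a = 4.624×10⁶ m = 4624.4 km.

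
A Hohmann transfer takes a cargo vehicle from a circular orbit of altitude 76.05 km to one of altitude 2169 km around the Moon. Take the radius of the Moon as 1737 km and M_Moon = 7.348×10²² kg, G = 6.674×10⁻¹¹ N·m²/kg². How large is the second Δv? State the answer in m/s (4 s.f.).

Δv ≈ 228.3 m/s

μ = GM = 6.674×10⁻¹¹ × 7.348×10²² = 4.904×10¹² m³/s².
r₁ = 1737 + 76.05 = 1813.0 km = 1.8130×10⁶ m.
r₂ = 1737 + 2169 = 3906.0 km = 3.9060×10⁶ m.
Transfer ellipse a_t = (r₁ + r₂)/2 = 2.860×10⁶ m.
At r₁: circular v_c1 = √(μ/r₁) = 1645 m/s; transfer-perilune v_p = √[μ(2/r₁ − 1/a_t)] = 1922 m/s.
At r₂: circular v_c2 = √(μ/r₂) = 1120 m/s; transfer-apolune v_a = √[μ(2/r₂ − 1/a_t)] = 892.2 m/s.
Δv₂ = v_c2 − v_a = 228.3 m/s.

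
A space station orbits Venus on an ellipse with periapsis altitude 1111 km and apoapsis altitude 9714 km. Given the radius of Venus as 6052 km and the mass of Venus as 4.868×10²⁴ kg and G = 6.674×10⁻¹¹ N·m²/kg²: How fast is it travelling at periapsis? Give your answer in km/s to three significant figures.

μ = GM = 6.674×10⁻¹¹ × 4.868×10²⁴ = 3.249×10¹⁴ m³/s².
r_p = 6052 + 1111 = 7163.0 km = 7.1630×10⁶ m.
r_a = 6052 + 9714 = 15766 km = 1.5766×10⁷ m.
Semi-major axis a = (r_p + r_a)/2 = 11464 km = 1.146×10⁷ m.
Vis-viva: v² = μ(2/r − 1/a) = 3.249×10¹⁴ × (2.792×10⁻⁷ − 8.723×10⁻⁸) = 6.237×10⁷ m²/s².
v = 7898 m/s = 7.898 km/s.

v ≈ 7.90 km/s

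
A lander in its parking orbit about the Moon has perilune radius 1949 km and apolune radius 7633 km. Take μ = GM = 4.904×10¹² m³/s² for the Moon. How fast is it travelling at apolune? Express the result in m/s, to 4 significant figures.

v ≈ 511.2 m/s

Semi-major axis a = (r_p + r_a)/2 = 4791.0 km = 4.791×10⁶ m.
Vis-viva: v² = μ(2/r − 1/a) = 4.904×10¹² × (2.620×10⁻⁷ − 2.087×10⁻⁷) = 2.614×10⁵ m²/s².
v = 511.2 m/s.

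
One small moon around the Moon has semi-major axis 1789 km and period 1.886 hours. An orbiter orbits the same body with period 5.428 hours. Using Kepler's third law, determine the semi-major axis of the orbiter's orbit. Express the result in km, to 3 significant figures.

Kepler's third law: a³ ∝ T², so a₂ = a₁ (T₂/T₁)^(2/3).
T₂/T₁ = 2.878, (T₂/T₁)^(2/3) = 2.023.
a₂ = 1789 × 2.023 = 3620 km.

a₂ ≈ 3620 km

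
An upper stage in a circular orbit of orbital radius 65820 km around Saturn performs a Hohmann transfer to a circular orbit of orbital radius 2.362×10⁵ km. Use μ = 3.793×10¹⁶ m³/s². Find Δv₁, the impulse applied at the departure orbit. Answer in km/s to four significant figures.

r₁ = 65820 km = 6.582×10⁷ m.
r₂ = 2.362×10⁵ km = 2.362×10⁸ m.
Transfer ellipse a_t = (r₁ + r₂)/2 = 1.510×10⁸ m.
At r₁: circular v_c1 = √(μ/r₁) = 24010 m/s; transfer-perikrone v_p = √[μ(2/r₁ − 1/a_t)] = 30020 m/s.
Δv₁ = v_p − v_c1 = 6017 m/s.
= 6.017 km/s.

Δv ≈ 6.017 km/s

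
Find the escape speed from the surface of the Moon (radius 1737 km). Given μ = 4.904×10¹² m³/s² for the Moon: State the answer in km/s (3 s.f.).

r = R = 1.737×10⁶ m.
Escape speed v_esc = √(2μ/r) = √(2 × 4.904×10¹² / 1.737×10⁶) = √(5.647×10⁶) = 2376 m/s.
= 2.376 km/s.

v_esc ≈ 2.38 km/s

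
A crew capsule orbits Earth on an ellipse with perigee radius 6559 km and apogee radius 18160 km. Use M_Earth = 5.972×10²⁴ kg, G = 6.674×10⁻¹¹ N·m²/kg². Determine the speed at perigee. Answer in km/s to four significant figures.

μ = GM = 6.674×10⁻¹¹ × 5.972×10²⁴ = 3.986×10¹⁴ m³/s².
Semi-major axis a = (r_p + r_a)/2 = 12360 km = 1.236×10⁷ m.
Vis-viva: v² = μ(2/r − 1/a) = 3.986×10¹⁴ × (3.049×10⁻⁷ − 8.091×10⁻⁸) = 8.929×10⁷ m²/s².
v = 9449 m/s = 9.449 km/s.

v ≈ 9.449 km/s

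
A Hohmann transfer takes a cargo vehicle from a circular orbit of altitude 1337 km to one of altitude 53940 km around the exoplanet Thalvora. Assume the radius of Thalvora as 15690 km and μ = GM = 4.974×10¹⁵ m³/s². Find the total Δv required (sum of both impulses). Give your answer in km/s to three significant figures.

Δv_total ≈ 7.73 km/s

r₁ = 15690 + 1337 = 17027 km = 1.7027×10⁷ m.
r₂ = 15690 + 53940 = 69630 km = 6.9630×10⁷ m.
Transfer ellipse a_t = (r₁ + r₂)/2 = 4.333×10⁷ m.
At r₁: circular v_c1 = √(μ/r₁) = 17090 m/s; transfer-periapsis v_p = √[μ(2/r₁ − 1/a_t)] = 21670 m/s.
Δv₁ = v_p − v_c1 = 4575 m/s.
At r₂: circular v_c2 = √(μ/r₂) = 8452 m/s; transfer-apoapsis v_a = √[μ(2/r₂ − 1/a_t)] = 5298 m/s.
Δv₂ = v_c2 − v_a = 3154 m/s.
Total Δv = Δv₁ + Δv₂ = 7729 m/s = 7.729 km/s.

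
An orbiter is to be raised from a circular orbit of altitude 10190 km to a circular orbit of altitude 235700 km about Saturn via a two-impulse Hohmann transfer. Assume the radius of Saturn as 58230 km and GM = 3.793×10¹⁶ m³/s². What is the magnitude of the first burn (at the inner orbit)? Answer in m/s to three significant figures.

r₁ = 58230 + 10190 = 68420 km = 6.8420×10⁷ m.
r₂ = 58230 + 235700 = 293930 km = 2.9393×10⁸ m.
Transfer ellipse a_t = (r₁ + r₂)/2 = 1.812×10⁸ m.
At r₁: circular v_c1 = √(μ/r₁) = 23550 m/s; transfer-perikrone v_p = √[μ(2/r₁ − 1/a_t)] = 29990 m/s.
Δv₁ = v_p − v_c1 = 6445 m/s.

Δv ≈ 6440 m/s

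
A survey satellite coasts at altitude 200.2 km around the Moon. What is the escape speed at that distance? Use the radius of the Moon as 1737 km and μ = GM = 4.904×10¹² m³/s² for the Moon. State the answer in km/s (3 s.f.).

r = 1737 + 200.2 = 1937.2 km = 1.9372×10⁶ m.
Escape speed v_esc = √(2μ/r) = √(2 × 4.904×10¹² / 1.937×10⁶) = √(5.063×10⁶) = 2250 m/s.
= 2.250 km/s.

v_esc ≈ 2.25 km/s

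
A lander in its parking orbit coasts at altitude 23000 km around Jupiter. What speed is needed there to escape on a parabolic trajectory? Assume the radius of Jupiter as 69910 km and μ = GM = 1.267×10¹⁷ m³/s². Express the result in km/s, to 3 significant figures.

r = 69910 + 23000 = 92910 km = 9.2910×10⁷ m.
Escape speed v_esc = √(2μ/r) = √(2 × 1.267×10¹⁷ / 9.291×10⁷) = √(2.727×10⁹) = 52220 m/s.
= 52.22 km/s.

v_esc ≈ 52.2 km/s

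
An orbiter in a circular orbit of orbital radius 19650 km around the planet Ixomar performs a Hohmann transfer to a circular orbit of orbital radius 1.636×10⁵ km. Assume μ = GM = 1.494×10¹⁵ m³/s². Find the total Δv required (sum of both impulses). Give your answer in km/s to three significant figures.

Δv_total ≈ 4.55 km/s

r₁ = 19650 km = 1.965×10⁷ m.
r₂ = 1.636×10⁵ km = 1.636×10⁸ m.
Transfer ellipse a_t = (r₁ + r₂)/2 = 9.162×10⁷ m.
At r₁: circular v_c1 = √(μ/r₁) = 8720 m/s; transfer-periapsis v_p = √[μ(2/r₁ − 1/a_t)] = 11650 m/s.
Δv₁ = v_p − v_c1 = 2932 m/s.
At r₂: circular v_c2 = √(μ/r₂) = 3022 m/s; transfer-apoapsis v_a = √[μ(2/r₂ − 1/a_t)] = 1399 m/s.
Δv₂ = v_c2 − v_a = 1622 m/s.
Total Δv = Δv₁ + Δv₂ = 4554 m/s = 4.554 km/s.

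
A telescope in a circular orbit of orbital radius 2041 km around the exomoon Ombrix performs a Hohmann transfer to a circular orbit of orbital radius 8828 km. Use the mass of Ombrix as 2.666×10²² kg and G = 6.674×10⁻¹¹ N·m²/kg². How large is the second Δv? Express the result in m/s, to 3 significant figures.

μ = GM = 6.674×10⁻¹¹ × 2.666×10²² = 1.779×10¹² m³/s².
r₁ = 2041 km = 2.041×10⁶ m.
r₂ = 8828 km = 8.828×10⁶ m.
Transfer ellipse a_t = (r₁ + r₂)/2 = 5.434×10⁶ m.
At r₁: circular v_c1 = √(μ/r₁) = 933.7 m/s; transfer-periapsis v_p = √[μ(2/r₁ − 1/a_t)] = 1190 m/s.
At r₂: circular v_c2 = √(μ/r₂) = 448.9 m/s; transfer-apoapsis v_a = √[μ(2/r₂ − 1/a_t)] = 275.1 m/s.
Δv₂ = v_c2 − v_a = 173.8 m/s.

Δv ≈ 174 m/s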